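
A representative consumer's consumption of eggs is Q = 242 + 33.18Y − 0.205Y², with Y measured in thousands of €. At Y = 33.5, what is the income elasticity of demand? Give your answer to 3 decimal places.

At Y = 33.5: Q = 1123.4688.
dQ/dY = 33.18 − 0.41Y = 19.44500.
η = (dQ/dY)·(Y/Q) = 19.44500 × (33.5/1123.4688) = 0.580.

0.580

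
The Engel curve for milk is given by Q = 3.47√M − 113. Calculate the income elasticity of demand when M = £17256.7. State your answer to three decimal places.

At M = 17256.7: Q = 342.836.
dQ/dM = 3.47/(2√M) = 0.0132075 at this income.
η = (dQ/dM)·(M/Q) = 0.0132075 × (17256.7/342.836) = 0.665.

0.665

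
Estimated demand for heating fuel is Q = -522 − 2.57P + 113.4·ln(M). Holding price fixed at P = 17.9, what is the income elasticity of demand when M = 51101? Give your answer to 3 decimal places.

0.171

At P = 17.9, M = 51101: Q = 661.430.
Holding P constant, ∂Q/∂M = 113.4/M = 0.00221913.
η_M = (∂Q/∂M)·(M/Q) = 0.00221913 × (51101/661.430) = 0.171.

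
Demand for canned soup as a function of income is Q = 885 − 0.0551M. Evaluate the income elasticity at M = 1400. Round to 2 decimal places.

-0.10

At M = 1400: Q = 807.860.
dQ/dM = −0.0551.
η = (dQ/dM)·(M/Q) = -0.0551 × (1400/807.860) = -0.10.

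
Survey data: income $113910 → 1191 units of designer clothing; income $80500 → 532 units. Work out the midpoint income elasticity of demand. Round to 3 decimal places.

ΔQ = 532 − 1191 = -659; midpoint Q̄ = (1191 + 532)/2 = 861.5.
ΔI = 80500 − 113910 = -33410; midpoint Ī = (113910 + 80500)/2 = 97205.
η = (ΔQ/Q̄) ÷ (ΔI/Ī) = (-659/861.5) ÷ (-33410/97205) = 2.226.

2.226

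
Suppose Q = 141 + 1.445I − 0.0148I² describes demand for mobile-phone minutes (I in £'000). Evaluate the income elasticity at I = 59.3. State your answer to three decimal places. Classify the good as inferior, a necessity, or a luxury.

-0.105 (inferior good)

At I = 59.3: Q = 174.6444.
dQ/dI = 1.445 − 0.0296I = -0.31028.
η = (dQ/dI)·(I/Q) = -0.31028 × (59.3/174.6444) = -0.105.
η < 0 ⇒ inferior good.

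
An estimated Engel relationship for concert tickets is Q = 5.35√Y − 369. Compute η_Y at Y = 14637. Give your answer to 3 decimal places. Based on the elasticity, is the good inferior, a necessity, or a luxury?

At Y = 14637: Q = 278.262.
dQ/dY = 5.35/(2√Y) = 0.0221105 at this income.
η = (dQ/dY)·(Y/Q) = 0.0221105 × (14637/278.262) = 1.163.
Since η > 1, the good is a luxury.

1.163 (luxury)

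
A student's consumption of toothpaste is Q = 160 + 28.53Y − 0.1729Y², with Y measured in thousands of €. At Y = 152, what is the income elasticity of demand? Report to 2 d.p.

-7.28

At Y = 152: Q = 501.8784.
dQ/dY = 28.53 − 0.3458Y = -24.03160.
η = (dQ/dY)·(Y/Q) = -24.03160 × (152/501.8784) = -7.28.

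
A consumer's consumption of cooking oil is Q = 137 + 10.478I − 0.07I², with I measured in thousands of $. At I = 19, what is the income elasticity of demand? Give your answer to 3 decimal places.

At I = 19: Q = 310.8120.
dQ/dI = 10.478 − 0.14I = 7.81800.
η = (dQ/dI)·(I/Q) = 7.81800 × (19/310.8120) = 0.478.

0.478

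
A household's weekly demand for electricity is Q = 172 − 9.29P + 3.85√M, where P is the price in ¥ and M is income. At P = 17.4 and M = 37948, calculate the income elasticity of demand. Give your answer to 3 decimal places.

0.493

At P = 17.4, M = 37948: Q = 760.343.
Holding P constant, ∂Q/∂M = 3.85/(2√M) = 0.00988181.
η_M = (∂Q/∂M)·(M/Q) = 0.00988181 × (37948/760.343) = 0.493.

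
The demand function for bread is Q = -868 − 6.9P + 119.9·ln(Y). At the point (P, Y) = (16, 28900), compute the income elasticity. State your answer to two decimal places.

0.47

At P = 16, Y = 28900: Q = 253.164.
Holding P constant, ∂Q/∂Y = 119.9/Y = 0.00414879.
η_Y = (∂Q/∂Y)·(Y/Q) = 0.00414879 × (28900/253.164) = 0.47.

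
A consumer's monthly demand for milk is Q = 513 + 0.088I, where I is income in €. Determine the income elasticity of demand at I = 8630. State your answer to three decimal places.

0.597

At I = 8630: Q = 1272.440.
dQ/dI = 0.088.
η = (dQ/dI)·(I/Q) = 0.088 × (8630/1272.440) = 0.597.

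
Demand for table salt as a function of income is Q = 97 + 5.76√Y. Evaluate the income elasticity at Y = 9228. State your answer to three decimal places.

0.425

At Y = 9228: Q = 650.320.
dQ/dY = 5.76/(2√Y) = 0.0299805 at this income.
η = (dQ/dY)·(Y/Q) = 0.0299805 × (9228/650.320) = 0.425.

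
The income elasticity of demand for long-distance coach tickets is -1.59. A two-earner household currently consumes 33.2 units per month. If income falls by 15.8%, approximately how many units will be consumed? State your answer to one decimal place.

41.5

%ΔQ ≈ η × %ΔI = -1.59 × (-15.8%) = 25.122%.
New Q ≈ 33.2 × (1 + 0.25122) = 41.5.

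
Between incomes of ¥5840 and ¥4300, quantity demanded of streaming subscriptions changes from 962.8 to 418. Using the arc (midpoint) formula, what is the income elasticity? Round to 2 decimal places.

2.60

ΔQ = 418 − 962.8 = -544.8; midpoint Q̄ = (962.8 + 418)/2 = 690.4.
ΔI = 4300 − 5840 = -1540; midpoint Ī = (5840 + 4300)/2 = 5070.
η = (ΔQ/Q̄) ÷ (ΔI/Ī) = (-544.8/690.4) ÷ (-1540/5070) = 2.60.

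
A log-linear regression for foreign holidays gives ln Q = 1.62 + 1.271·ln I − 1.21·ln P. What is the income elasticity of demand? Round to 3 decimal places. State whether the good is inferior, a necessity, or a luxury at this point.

1.271 (luxury)

In a log-linear demand, the coefficient on ln I is the income elasticity.
So η = 1.271.
η > 1 ⇒ luxury.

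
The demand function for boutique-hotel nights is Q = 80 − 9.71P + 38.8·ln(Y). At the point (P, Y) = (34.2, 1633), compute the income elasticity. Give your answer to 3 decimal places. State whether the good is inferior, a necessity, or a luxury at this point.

At P = 34.2, Y = 1633: Q = 34.967.
Holding P constant, ∂Q/∂Y = 38.8/Y = 0.02376.
η_Y = (∂Q/∂Y)·(Y/Q) = 0.02376 × (1633/34.967) = 1.110.
Since η > 1, this is a luxury.

1.110 (luxury)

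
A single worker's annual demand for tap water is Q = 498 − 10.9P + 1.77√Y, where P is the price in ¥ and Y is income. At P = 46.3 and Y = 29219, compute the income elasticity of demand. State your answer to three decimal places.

0.511

At P = 46.3, Y = 29219: Q = 295.886.
Holding P constant, ∂Q/∂Y = 1.77/(2√Y) = 0.00517739.
η_Y = (∂Q/∂Y)·(Y/Q) = 0.00517739 × (29219/295.886) = 0.511.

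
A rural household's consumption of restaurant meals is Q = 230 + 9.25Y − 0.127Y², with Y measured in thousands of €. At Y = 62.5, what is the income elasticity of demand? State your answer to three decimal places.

At Y = 62.5: Q = 312.0313.
dQ/dY = 9.25 − 0.254Y = -6.62500.
η = (dQ/dY)·(Y/Q) = -6.62500 × (62.5/312.0313) = -1.327.

-1.327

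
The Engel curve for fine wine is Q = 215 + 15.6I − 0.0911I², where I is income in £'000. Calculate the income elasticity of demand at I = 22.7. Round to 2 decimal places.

0.50

At I = 22.7: Q = 522.1771.
dQ/dI = 15.6 − 0.1822I = 11.46406.
η = (dQ/dI)·(I/Q) = 11.46406 × (22.7/522.1771) = 0.50.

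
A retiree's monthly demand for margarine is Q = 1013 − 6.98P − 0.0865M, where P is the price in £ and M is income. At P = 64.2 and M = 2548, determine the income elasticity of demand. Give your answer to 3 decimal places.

At P = 64.2, M = 2548: Q = 344.482.
Holding P constant, ∂Q/∂M = −0.0865.
η_M = (∂Q/∂M)·(M/Q) = -0.0865 × (2548/344.482) = -0.640.

-0.640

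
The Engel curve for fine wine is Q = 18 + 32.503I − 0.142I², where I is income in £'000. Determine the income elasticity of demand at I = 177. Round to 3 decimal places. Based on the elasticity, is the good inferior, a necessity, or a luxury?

At I = 177: Q = 1322.3130.
dQ/dI = 32.503 − 0.284I = -17.76500.
η = (dQ/dI)·(I/Q) = -17.76500 × (177/1322.3130) = -2.378.
η < 0 ⇒ inferior good.

-2.378 (inferior good)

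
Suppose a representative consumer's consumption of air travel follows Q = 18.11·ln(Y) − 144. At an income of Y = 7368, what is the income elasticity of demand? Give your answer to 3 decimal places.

1.049

At Y = 7368: Q = 17.268.
dQ/dY = 18.11/Y = 0.00245793 at this income.
η = (dQ/dY)·(Y/Q) = 0.00245793 × (7368/17.268) = 1.049.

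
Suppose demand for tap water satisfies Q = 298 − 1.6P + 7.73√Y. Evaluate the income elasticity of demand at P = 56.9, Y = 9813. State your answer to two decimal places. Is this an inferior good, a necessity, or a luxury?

0.39 (necessity)

At P = 56.9, Y = 9813: Q = 972.698.
Holding P constant, ∂Q/∂Y = 7.73/(2√Y) = 0.0390165.
η_Y = (∂Q/∂Y)·(Y/Q) = 0.0390165 × (9813/972.698) = 0.39.
Since 0 < η < 1, this is a necessity.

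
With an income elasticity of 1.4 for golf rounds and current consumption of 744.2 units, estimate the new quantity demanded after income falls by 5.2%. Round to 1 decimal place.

%ΔQ ≈ η × %ΔI = 1.4 × (-5.2%) = -7.28%.
New Q ≈ 744.2 × (1 − 0.0728) = 690.0.

690.0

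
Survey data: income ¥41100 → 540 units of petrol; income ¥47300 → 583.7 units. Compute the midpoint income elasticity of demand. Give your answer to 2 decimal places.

0.55

ΔQ = 583.7 − 540 = 43.7; midpoint Q̄ = (540 + 583.7)/2 = 561.85.
ΔI = 47300 − 41100 = 6200; midpoint Ī = (41100 + 47300)/2 = 44200.
η = (ΔQ/Q̄) ÷ (ΔI/Ī) = (43.7/561.85) ÷ (6200/44200) = 0.55.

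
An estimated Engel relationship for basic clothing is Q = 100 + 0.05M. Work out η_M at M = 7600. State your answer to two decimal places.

At M = 7600: Q = 480.000.
dQ/dM = 0.05.
η = (dQ/dM)·(M/Q) = 0.05 × (7600/480.000) = 0.79.

0.79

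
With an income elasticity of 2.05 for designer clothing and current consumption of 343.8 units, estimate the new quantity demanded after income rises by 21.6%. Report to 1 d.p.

496.0

%ΔQ ≈ η × %ΔI = 2.05 × 21.6% = 44.28%.
New Q ≈ 343.8 × (1 + 0.4428) = 496.0.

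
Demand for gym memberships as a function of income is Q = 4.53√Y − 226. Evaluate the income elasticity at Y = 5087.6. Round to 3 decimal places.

At Y = 5087.6: Q = 97.113.
dQ/dY = 4.53/(2√Y) = 0.031755 at this income.
η = (dQ/dY)·(Y/Q) = 0.031755 × (5087.6/97.113) = 1.664.

1.664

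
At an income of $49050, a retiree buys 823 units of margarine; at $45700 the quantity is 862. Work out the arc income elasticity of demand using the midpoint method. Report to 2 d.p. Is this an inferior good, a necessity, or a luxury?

-0.65 (inferior good)

ΔQ = 862 − 823 = 39; midpoint Q̄ = (823 + 862)/2 = 842.5.
ΔI = 45700 − 49050 = -3350; midpoint Ī = (49050 + 45700)/2 = 47375.
η = (ΔQ/Q̄) ÷ (ΔI/Ī) = (39/842.5) ÷ (-3350/47375) = -0.65.
η < 0 ⇒ inferior good.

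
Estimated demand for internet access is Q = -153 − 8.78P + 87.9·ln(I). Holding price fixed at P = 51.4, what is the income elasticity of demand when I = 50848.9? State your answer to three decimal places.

At P = 51.4, I = 50848.9: Q = 348.246.
Holding P constant, ∂Q/∂I = 87.9/I = 0.00172865.
η_I = (∂Q/∂I)·(I/Q) = 0.00172865 × (50848.9/348.246) = 0.252.

0.252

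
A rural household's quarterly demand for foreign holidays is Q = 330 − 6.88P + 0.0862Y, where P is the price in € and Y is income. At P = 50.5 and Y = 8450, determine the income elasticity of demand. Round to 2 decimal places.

1.02

At P = 50.5, Y = 8450: Q = 710.950.
Holding P constant, ∂Q/∂Y = 0.0862.
η_Y = (∂Q/∂Y)·(Y/Q) = 0.0862 × (8450/710.950) = 1.02.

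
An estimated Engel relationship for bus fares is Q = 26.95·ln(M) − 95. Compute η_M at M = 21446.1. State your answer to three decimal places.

0.155

At M = 21446.1: Q = 173.780.
dQ/dM = 26.95/M = 0.00125664 at this income.
η = (dQ/dM)·(M/Q) = 0.00125664 × (21446.1/173.780) = 0.155.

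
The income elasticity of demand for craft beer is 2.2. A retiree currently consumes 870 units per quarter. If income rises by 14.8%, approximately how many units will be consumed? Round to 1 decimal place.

%ΔQ ≈ η × %ΔI = 2.2 × 14.8% = 32.56%.
New Q ≈ 870 × (1 + 0.3256) = 1153.3.

1153.3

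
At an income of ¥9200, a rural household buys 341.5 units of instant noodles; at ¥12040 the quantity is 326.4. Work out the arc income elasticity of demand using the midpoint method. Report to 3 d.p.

ΔQ = 326.4 − 341.5 = -15.1; midpoint Q̄ = (341.5 + 326.4)/2 = 333.95.
ΔI = 12040 − 9200 = 2840; midpoint Ī = (9200 + 12040)/2 = 10620.
η = (ΔQ/Q̄) ÷ (ΔI/Ī) = (-15.1/333.95) ÷ (2840/10620) = -0.169.

-0.169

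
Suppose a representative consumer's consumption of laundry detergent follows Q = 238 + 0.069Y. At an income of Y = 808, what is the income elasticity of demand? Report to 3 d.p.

At Y = 808: Q = 293.752.
dQ/dY = 0.069.
η = (dQ/dY)·(Y/Q) = 0.069 × (808/293.752) = 0.190.

0.190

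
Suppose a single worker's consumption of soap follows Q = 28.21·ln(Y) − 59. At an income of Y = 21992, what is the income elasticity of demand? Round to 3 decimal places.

At Y = 21992: Q = 223.056.
dQ/dY = 28.21/Y = 0.00128274 at this income.
η = (dQ/dY)·(Y/Q) = 0.00128274 × (21992/223.056) = 0.126.

0.126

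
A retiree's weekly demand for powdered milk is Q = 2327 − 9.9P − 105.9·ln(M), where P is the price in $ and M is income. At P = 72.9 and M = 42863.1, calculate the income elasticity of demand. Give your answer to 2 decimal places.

-0.22

At P = 72.9, M = 42863.1: Q = 475.785.
Holding P constant, ∂Q/∂M = -105.9/M = -0.00247066.
η_M = (∂Q/∂M)·(M/Q) = -0.00247066 × (42863.1/475.785) = -0.22.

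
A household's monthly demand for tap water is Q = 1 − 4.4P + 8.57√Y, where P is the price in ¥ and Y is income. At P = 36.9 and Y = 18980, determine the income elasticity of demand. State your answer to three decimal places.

At P = 36.9, Y = 18980: Q = 1019.311.
Holding P constant, ∂Q/∂Y = 8.57/(2√Y) = 0.031103.
η_Y = (∂Q/∂Y)·(Y/Q) = 0.031103 × (18980/1019.311) = 0.579.

0.579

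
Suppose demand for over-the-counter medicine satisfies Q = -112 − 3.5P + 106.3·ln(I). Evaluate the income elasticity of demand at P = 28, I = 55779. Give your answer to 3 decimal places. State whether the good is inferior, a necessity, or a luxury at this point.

At P = 28, I = 55779: Q = 951.769.
Holding P constant, ∂Q/∂I = 106.3/I = 0.00190574.
η_I = (∂Q/∂I)·(I/Q) = 0.00190574 × (55779/951.769) = 0.112.
Since 0 < η < 1, this is a necessity.

0.112 (necessity)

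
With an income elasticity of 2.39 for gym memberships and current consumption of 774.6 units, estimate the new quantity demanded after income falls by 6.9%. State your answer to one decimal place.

%ΔQ ≈ η × %ΔI = 2.39 × (-6.9%) = -16.491%.
New Q ≈ 774.6 × (1 − 0.16491) = 646.9.

646.9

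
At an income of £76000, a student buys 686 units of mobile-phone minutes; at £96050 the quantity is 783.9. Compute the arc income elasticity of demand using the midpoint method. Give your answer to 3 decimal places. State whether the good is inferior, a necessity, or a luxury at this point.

0.572 (necessity)

ΔQ = 783.9 − 686 = 97.9; midpoint Q̄ = (686 + 783.9)/2 = 734.95.
ΔI = 96050 − 76000 = 20050; midpoint Ī = (76000 + 96050)/2 = 86025.
η = (ΔQ/Q̄) ÷ (ΔI/Ī) = (97.9/734.95) ÷ (20050/86025) = 0.572.
0 < η < 1 ⇒ necessity.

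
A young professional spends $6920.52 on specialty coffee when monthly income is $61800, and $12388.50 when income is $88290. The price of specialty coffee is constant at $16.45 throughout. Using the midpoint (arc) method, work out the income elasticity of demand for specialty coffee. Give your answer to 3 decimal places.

With a constant price, Q₁ = 6920.52/16.45 = 420.700 and Q₂ = 12388.50/16.45 = 753.100 (equivalently, work directly with expenditure since P cancels).
Midpoint %ΔQ = (12388.50 − 6920.52)/9654.51 = 0.56637; midpoint %ΔI = (88290 − 61800)/75045 = 0.35299.
η = 0.56637 / 0.35299 = 1.604.

1.604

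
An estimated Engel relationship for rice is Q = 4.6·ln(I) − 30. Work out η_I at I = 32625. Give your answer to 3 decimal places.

0.258

At I = 32625: Q = 17.807.
dQ/dI = 4.6/I = 0.000140996 at this income.
η = (dQ/dI)·(I/Q) = 0.000140996 × (32625/17.807) = 0.258.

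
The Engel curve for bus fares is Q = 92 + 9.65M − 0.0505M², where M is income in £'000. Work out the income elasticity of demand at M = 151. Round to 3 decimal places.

-2.127

At M = 151: Q = 397.6995.
dQ/dM = 9.65 − 0.101M = -5.60100.
η = (dQ/dM)·(M/Q) = -5.60100 × (151/397.6995) = -2.127.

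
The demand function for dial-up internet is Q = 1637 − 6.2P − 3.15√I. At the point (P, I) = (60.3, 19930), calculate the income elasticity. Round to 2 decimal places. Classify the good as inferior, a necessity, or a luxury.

At P = 60.3, I = 19930: Q = 818.443.
Holding P constant, ∂Q/∂I = -3.15/(2√I) = -0.0111565.
η_I = (∂Q/∂I)·(I/Q) = -0.0111565 × (19930/818.443) = -0.27.
Since η < 0, this is an inferior good.

-0.27 (inferior good)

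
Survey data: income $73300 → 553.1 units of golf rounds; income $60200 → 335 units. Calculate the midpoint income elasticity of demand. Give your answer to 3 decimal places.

ΔQ = 335 − 553.1 = -218.1; midpoint Q̄ = (553.1 + 335)/2 = 444.05.
ΔI = 60200 − 73300 = -13100; midpoint Ī = (73300 + 60200)/2 = 66750.
η = (ΔQ/Q̄) ÷ (ΔI/Ī) = (-218.1/444.05) ÷ (-13100/66750) = 2.503.

2.503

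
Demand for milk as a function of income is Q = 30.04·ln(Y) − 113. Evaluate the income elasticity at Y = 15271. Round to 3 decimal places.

0.170

At Y = 15271: Q = 176.397.
dQ/dY = 30.04/Y = 0.00196713 at this income.
η = (dQ/dY)·(Y/Q) = 0.00196713 × (15271/176.397) = 0.170.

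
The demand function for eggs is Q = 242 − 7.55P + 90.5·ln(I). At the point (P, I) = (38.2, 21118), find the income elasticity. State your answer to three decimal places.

At P = 38.2, I = 21118: Q = 854.778.
Holding P constant, ∂Q/∂I = 90.5/I = 0.00428544.
η_I = (∂Q/∂I)·(I/Q) = 0.00428544 × (21118/854.778) = 0.106.

0.106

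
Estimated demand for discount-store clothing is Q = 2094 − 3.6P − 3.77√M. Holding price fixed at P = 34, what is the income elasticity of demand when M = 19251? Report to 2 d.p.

At P = 34, M = 19251: Q = 1448.520.
Holding P constant, ∂Q/∂M = -3.77/(2√M) = -0.0135858.
η_M = (∂Q/∂M)·(M/Q) = -0.0135858 × (19251/1448.520) = -0.18.

-0.18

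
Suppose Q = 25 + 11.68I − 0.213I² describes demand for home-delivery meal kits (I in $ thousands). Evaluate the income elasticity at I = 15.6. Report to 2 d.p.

At I = 15.6: Q = 155.3723.
dQ/dI = 11.68 − 0.426I = 5.03440.
η = (dQ/dI)·(I/Q) = 5.03440 × (15.6/155.3723) = 0.51.

0.51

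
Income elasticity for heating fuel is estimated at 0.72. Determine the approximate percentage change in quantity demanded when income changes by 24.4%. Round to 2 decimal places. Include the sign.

17.57%

%ΔQ ≈ η × %ΔI = 0.72 × 24.4% = 17.57%.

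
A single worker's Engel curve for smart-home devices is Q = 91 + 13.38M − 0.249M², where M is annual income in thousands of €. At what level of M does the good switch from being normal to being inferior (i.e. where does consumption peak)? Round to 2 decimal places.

26.87

dQ/dM = 13.38 − 0.498M.
The good is inferior where dQ/dM < 0. Setting dQ/dM = 0 gives M = 13.38 / 0.498 = 26.87.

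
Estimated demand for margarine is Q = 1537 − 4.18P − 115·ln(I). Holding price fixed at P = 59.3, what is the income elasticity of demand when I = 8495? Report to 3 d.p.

-0.462

At P = 59.3, I = 8495: Q = 248.694.
Holding P constant, ∂Q/∂I = -115/I = -0.0135374.
η_I = (∂Q/∂I)·(I/Q) = -0.0135374 × (8495/248.694) = -0.462.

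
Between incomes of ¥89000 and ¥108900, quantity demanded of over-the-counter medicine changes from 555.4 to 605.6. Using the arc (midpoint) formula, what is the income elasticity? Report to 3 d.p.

ΔQ = 605.6 − 555.4 = 50.2; midpoint Q̄ = (555.4 + 605.6)/2 = 580.5.
ΔI = 108900 − 89000 = 19900; midpoint Ī = (89000 + 108900)/2 = 98950.
η = (ΔQ/Q̄) ÷ (ΔI/Ī) = (50.2/580.5) ÷ (19900/98950) = 0.430.

0.430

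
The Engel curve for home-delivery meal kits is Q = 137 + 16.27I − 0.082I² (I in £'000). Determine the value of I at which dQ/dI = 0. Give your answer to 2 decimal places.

99.21

dQ/dI = 16.27 − 0.164I.
The good is inferior where dQ/dI < 0. Setting dQ/dI = 0 gives I = 16.27 / 0.164 = 99.21.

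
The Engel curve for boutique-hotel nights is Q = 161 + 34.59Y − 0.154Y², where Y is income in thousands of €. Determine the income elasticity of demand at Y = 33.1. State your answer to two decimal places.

0.71

At Y = 33.1: Q = 1137.2051.
dQ/dY = 34.59 − 0.308Y = 24.39520.
η = (dQ/dY)·(Y/Q) = 24.39520 × (33.1/1137.2051) = 0.71.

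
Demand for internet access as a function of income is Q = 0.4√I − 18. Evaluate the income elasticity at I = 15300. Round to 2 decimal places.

At I = 15300: Q = 31.477.
dQ/dI = 0.4/(2√I) = 0.0016169 at this income.
η = (dQ/dI)·(I/Q) = 0.0016169 × (15300/31.477) = 0.79.

0.79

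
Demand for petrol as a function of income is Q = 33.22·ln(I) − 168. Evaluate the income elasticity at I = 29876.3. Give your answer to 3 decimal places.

At I = 29876.3: Q = 174.326.
dQ/dI = 33.22/I = 0.00111192 at this income.
η = (dQ/dI)·(I/Q) = 0.00111192 × (29876.3/174.326) = 0.191.

0.191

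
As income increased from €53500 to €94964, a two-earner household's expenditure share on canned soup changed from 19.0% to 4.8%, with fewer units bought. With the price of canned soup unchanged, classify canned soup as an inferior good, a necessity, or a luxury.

Quantity demanded falls as income rises, so η < 0.

inferior good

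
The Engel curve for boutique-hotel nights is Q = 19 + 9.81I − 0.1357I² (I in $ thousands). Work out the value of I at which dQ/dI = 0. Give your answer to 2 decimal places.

dQ/dI = 9.81 − 0.2714I.
The good is inferior where dQ/dI < 0. Setting dQ/dI = 0 gives I = 9.81 / 0.2714 = 36.15.

36.15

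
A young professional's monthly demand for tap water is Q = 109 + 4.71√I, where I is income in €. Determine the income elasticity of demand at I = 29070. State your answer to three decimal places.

At I = 29070: Q = 912.052.
dQ/dI = 4.71/(2√I) = 0.0138124 at this income.
η = (dQ/dI)·(I/Q) = 0.0138124 × (29070/912.052) = 0.440.

0.440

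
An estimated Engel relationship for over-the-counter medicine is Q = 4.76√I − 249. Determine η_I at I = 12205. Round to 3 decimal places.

0.950

At I = 12205: Q = 276.867.
dQ/dI = 4.76/(2√I) = 0.0215431 at this income.
η = (dQ/dI)·(I/Q) = 0.0215431 × (12205/276.867) = 0.950.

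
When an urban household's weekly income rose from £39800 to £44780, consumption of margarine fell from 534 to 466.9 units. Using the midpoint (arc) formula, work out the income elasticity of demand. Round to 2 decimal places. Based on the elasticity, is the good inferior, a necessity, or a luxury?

-1.14 (inferior good)

ΔQ = 466.9 − 534 = -67.1; midpoint Q̄ = (534 + 466.9)/2 = 500.45.
ΔI = 44780 − 39800 = 4980; midpoint Ī = (39800 + 44780)/2 = 42290.
η = (ΔQ/Q̄) ÷ (ΔI/Ī) = (-67.1/500.45) ÷ (4980/42290) = -1.14.
η < 0 ⇒ inferior good.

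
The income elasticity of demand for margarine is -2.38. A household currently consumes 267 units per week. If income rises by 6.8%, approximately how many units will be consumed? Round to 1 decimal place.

223.8

%ΔQ ≈ η × %ΔI = -2.38 × 6.8% = -16.184%.
New Q ≈ 267 × (1 − 0.16184) = 223.8.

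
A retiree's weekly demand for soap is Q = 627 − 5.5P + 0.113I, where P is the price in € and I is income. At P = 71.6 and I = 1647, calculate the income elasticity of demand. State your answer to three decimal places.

0.444

At P = 71.6, I = 1647: Q = 419.311.
Holding P constant, ∂Q/∂I = 0.113.
η_I = (∂Q/∂I)·(I/Q) = 0.113 × (1647/419.311) = 0.444.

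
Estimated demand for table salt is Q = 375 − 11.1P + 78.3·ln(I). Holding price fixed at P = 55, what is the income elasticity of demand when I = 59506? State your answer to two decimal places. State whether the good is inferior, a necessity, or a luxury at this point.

At P = 55, I = 59506: Q = 625.317.
Holding P constant, ∂Q/∂I = 78.3/I = 0.00131583.
η_I = (∂Q/∂I)·(I/Q) = 0.00131583 × (59506/625.317) = 0.13.
Since 0 < η < 1, this is a necessity.

0.13 (necessity)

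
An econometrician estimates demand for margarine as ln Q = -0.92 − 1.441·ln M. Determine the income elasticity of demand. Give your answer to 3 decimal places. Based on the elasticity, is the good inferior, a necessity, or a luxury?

In a log-linear demand, the coefficient on ln M is the income elasticity.
So η = -1.441.
η < 0 ⇒ inferior good.

-1.441 (inferior good)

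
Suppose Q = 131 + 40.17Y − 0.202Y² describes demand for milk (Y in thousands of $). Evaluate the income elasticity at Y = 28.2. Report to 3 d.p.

0.736

At Y = 28.2: Q = 1103.1555.
dQ/dY = 40.17 − 0.404Y = 28.77720.
η = (dQ/dY)·(Y/Q) = 28.77720 × (28.2/1103.1555) = 0.736.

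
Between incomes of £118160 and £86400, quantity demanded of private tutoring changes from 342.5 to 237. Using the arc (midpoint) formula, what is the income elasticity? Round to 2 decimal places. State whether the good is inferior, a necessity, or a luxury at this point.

1.17 (luxury)

ΔQ = 237 − 342.5 = -105.5; midpoint Q̄ = (342.5 + 237)/2 = 289.75.
ΔI = 86400 − 118160 = -31760; midpoint Ī = (118160 + 86400)/2 = 102280.
η = (ΔQ/Q̄) ÷ (ΔI/Ī) = (-105.5/289.75) ÷ (-31760/102280) = 1.17.
η > 1 ⇒ luxury.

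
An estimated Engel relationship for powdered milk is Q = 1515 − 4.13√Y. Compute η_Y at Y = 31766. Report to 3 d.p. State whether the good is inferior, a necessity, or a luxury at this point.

-0.473 (inferior good)

At Y = 31766: Q = 778.909.
dQ/dY = -4.13/(2√Y) = -0.0115861 at this income.
η = (dQ/dY)·(Y/Q) = -0.0115861 × (31766/778.909) = -0.473.
Since η < 0, the good is an inferior good.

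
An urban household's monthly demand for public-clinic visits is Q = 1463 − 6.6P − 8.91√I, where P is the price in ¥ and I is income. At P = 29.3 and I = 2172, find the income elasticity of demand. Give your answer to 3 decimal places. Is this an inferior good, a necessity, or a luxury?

-0.243 (inferior good)

At P = 29.3, I = 2172: Q = 854.372.
Holding P constant, ∂Q/∂I = -8.91/(2√I) = -0.0955912.
η_I = (∂Q/∂I)·(I/Q) = -0.0955912 × (2172/854.372) = -0.243.
Since η < 0, this is an inferior good.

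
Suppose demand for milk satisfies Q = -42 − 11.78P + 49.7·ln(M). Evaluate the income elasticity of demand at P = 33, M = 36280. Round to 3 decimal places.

At P = 33, M = 36280: Q = 91.061.
Holding P constant, ∂Q/∂M = 49.7/M = 0.0013699.
η_M = (∂Q/∂M)·(M/Q) = 0.0013699 × (36280/91.061) = 0.546.

0.546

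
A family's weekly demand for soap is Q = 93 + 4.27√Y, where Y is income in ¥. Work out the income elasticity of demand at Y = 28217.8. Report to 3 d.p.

At Y = 28217.8: Q = 810.281.
dQ/dY = 4.27/(2√Y) = 0.0127097 at this income.
η = (dQ/dY)·(Y/Q) = 0.0127097 × (28217.8/810.281) = 0.443.

0.443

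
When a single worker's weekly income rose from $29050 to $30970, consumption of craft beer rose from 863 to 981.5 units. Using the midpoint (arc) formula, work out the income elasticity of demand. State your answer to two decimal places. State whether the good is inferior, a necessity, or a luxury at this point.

2.01 (luxury)

ΔQ = 981.5 − 863 = 118.5; midpoint Q̄ = (863 + 981.5)/2 = 922.25.
ΔI = 30970 − 29050 = 1920; midpoint Ī = (29050 + 30970)/2 = 30010.
η = (ΔQ/Q̄) ÷ (ΔI/Ī) = (118.5/922.25) ÷ (1920/30010) = 2.01.
η > 1 ⇒ luxury.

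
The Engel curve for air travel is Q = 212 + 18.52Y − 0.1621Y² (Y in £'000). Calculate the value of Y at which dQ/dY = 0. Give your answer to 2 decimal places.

57.13

dQ/dY = 18.52 − 0.3242Y.
The good is inferior where dQ/dY < 0. Setting dQ/dY = 0 gives Y = 18.52 / 0.3242 = 57.13.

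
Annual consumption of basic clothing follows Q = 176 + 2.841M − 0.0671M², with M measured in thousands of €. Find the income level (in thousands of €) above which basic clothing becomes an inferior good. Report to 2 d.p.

dQ/dM = 2.841 − 0.1342M.
The good is inferior where dQ/dM < 0. Setting dQ/dM = 0 gives M = 2.841 / 0.1342 = 21.17.

21.17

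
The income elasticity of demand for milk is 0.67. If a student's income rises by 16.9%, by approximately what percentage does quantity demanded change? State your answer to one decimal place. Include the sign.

11.3%

%ΔQ ≈ η × %ΔI = 0.67 × 16.9% = 11.3%.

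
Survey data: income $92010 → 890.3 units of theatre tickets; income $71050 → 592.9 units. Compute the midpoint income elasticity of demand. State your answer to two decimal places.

ΔQ = 592.9 − 890.3 = -297.4; midpoint Q̄ = (890.3 + 592.9)/2 = 741.6.
ΔI = 71050 − 92010 = -20960; midpoint Ī = (92010 + 71050)/2 = 81530.
η = (ΔQ/Q̄) ÷ (ΔI/Ī) = (-297.4/741.6) ÷ (-20960/81530) = 1.56.

1.56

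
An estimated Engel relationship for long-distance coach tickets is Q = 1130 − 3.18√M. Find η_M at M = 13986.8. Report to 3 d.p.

-0.249

At M = 13986.8: Q = 753.915.
dQ/dM = -3.18/(2√M) = -0.0134443 at this income.
η = (dQ/dM)·(M/Q) = -0.0134443 × (13986.8/753.915) = -0.249.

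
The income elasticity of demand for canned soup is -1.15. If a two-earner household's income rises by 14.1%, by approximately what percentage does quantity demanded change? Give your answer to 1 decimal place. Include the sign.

-16.2%

%ΔQ ≈ η × %ΔI = -1.15 × 14.1% = -16.2%.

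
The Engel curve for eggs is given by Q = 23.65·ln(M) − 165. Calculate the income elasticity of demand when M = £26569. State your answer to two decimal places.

At M = 26569: Q = 75.934.
dQ/dM = 23.65/M = 0.000890135 at this income.
η = (dQ/dM)·(M/Q) = 0.000890135 × (26569/75.934) = 0.31.

0.31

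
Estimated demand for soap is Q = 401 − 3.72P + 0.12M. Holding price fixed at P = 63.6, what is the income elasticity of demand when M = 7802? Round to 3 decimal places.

0.851

At P = 63.6, M = 7802: Q = 1100.648.
Holding P constant, ∂Q/∂M = 0.12.
η_M = (∂Q/∂M)·(M/Q) = 0.12 × (7802/1100.648) = 0.851.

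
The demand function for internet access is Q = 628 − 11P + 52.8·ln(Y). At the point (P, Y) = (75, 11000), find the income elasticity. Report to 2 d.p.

0.18

At P = 75, Y = 11000: Q = 294.338.
Holding P constant, ∂Q/∂Y = 52.8/Y = 0.0048.
η_Y = (∂Q/∂Y)·(Y/Q) = 0.0048 × (11000/294.338) = 0.18.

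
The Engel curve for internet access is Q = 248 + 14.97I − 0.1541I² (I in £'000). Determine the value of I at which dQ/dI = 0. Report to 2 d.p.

dQ/dI = 14.97 − 0.3082I.
The good is inferior where dQ/dI < 0. Setting dQ/dI = 0 gives I = 14.97 / 0.3082 = 48.57.

48.57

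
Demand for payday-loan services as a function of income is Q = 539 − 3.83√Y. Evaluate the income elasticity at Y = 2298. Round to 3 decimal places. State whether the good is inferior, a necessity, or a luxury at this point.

At Y = 2298: Q = 355.400.
dQ/dY = -3.83/(2√Y) = -0.0399479 at this income.
η = (dQ/dY)·(Y/Q) = -0.0399479 × (2298/355.400) = -0.258.
Since η < 0, the good is an inferior good.

-0.258 (inferior good)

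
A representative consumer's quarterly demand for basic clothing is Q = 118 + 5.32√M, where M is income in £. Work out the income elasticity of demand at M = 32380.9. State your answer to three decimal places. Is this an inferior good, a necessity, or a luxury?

At M = 32380.9: Q = 1075.318.
dQ/dM = 5.32/(2√M) = 0.0147821 at this income.
η = (dQ/dM)·(M/Q) = 0.0147821 × (32380.9/1075.318) = 0.445.
Since 0 < η < 1, the good is a necessity.

0.445 (necessity)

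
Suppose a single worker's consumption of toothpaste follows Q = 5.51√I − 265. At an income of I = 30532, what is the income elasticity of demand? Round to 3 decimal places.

0.690

At I = 30532: Q = 697.785.
dQ/dI = 5.51/(2√I) = 0.0157668 at this income.
η = (dQ/dI)·(I/Q) = 0.0157668 × (30532/697.785) = 0.690.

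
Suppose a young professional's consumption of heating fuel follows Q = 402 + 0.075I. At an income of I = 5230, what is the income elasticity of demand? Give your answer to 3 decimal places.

0.494

At I = 5230: Q = 794.250.
dQ/dI = 0.075.
η = (dQ/dI)·(I/Q) = 0.075 × (5230/794.250) = 0.494.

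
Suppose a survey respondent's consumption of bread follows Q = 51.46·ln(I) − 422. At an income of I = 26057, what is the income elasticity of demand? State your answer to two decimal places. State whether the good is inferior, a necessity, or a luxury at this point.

At I = 26057: Q = 101.247.
dQ/dI = 51.46/I = 0.0019749 at this income.
η = (dQ/dI)·(I/Q) = 0.0019749 × (26057/101.247) = 0.51.
Since 0 < η < 1, the good is a necessity.

0.51 (necessity)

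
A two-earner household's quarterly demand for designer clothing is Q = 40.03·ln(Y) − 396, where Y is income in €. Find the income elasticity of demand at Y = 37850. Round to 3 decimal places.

At Y = 37850: Q = 25.972.
dQ/dY = 40.03/Y = 0.0010576 at this income.
η = (dQ/dY)·(Y/Q) = 0.0010576 × (37850/25.972) = 1.541.

1.541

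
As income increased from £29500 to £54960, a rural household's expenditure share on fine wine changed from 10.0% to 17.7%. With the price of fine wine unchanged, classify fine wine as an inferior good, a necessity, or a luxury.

luxury

The budget share rises as income rises, so η > 1.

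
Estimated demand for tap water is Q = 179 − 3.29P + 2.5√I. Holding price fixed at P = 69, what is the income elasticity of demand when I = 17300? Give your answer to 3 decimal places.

At P = 69, I = 17300: Q = 280.814.
Holding P constant, ∂Q/∂I = 2.5/(2√I) = 0.00950357.
η_I = (∂Q/∂I)·(I/Q) = 0.00950357 × (17300/280.814) = 0.585.

0.585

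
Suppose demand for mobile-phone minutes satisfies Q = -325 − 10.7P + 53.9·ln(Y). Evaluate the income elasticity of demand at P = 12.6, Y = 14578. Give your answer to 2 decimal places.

0.95

At P = 12.6, Y = 14578: Q = 56.934.
Holding P constant, ∂Q/∂Y = 53.9/Y = 0.00369735.
η_Y = (∂Q/∂Y)·(Y/Q) = 0.00369735 × (14578/56.934) = 0.95.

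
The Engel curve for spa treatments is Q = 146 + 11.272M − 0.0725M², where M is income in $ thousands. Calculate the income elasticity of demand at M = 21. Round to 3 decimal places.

At M = 21: Q = 350.7395.
dQ/dM = 11.272 − 0.145M = 8.22700.
η = (dQ/dM)·(M/Q) = 8.22700 × (21/350.7395) = 0.493.

0.493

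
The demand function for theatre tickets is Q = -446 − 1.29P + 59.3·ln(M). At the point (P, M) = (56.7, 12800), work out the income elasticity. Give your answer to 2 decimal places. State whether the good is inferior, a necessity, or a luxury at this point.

1.42 (luxury)

At P = 56.7, M = 12800: Q = 41.669.
Holding P constant, ∂Q/∂M = 59.3/M = 0.00463281.
η_M = (∂Q/∂M)·(M/Q) = 0.00463281 × (12800/41.669) = 1.42.
Since η > 1, this is a luxury.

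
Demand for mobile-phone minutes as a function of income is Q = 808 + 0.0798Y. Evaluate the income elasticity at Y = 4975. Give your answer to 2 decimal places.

At Y = 4975: Q = 1205.005.
dQ/dY = 0.0798.
η = (dQ/dY)·(Y/Q) = 0.0798 × (4975/1205.005) = 0.33.

0.33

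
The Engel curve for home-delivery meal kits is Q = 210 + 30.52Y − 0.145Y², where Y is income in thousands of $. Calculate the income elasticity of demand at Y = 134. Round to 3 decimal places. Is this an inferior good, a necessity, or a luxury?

At Y = 134: Q = 1696.0600.
dQ/dY = 30.52 − 0.29Y = -8.34000.
η = (dQ/dY)·(Y/Q) = -8.34000 × (134/1696.0600) = -0.659.
η < 0 ⇒ inferior good.

-0.659 (inferior good)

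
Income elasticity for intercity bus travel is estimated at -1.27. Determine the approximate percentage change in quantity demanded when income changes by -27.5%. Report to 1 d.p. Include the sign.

%ΔQ ≈ η × %ΔI = -1.27 × (-27.5%) = 34.9%.

34.9%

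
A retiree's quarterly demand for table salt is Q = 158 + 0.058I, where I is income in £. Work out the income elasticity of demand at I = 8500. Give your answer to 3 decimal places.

0.757

At I = 8500: Q = 651.000.
dQ/dI = 0.058.
η = (dQ/dI)·(I/Q) = 0.058 × (8500/651.000) = 0.757.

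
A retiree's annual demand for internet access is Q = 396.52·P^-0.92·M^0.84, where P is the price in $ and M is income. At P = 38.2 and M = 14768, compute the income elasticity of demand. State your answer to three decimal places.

0.840

For a multiplicative demand Q = A·P^α·M^β, the income elasticity is β everywhere.
Here β = 0.84, so η = 0.840.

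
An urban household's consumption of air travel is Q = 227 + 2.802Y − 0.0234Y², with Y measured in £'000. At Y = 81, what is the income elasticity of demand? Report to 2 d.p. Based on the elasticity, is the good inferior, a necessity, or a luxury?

-0.27 (inferior good)

At Y = 81: Q = 300.4346.
dQ/dY = 2.802 − 0.0468Y = -0.98880.
η = (dQ/dY)·(Y/Q) = -0.98880 × (81/300.4346) = -0.27.
η < 0 ⇒ inferior good.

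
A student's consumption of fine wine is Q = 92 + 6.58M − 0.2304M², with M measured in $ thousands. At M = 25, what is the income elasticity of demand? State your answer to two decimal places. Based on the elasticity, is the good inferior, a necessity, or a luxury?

-1.10 (inferior good)

At M = 25: Q = 112.5000.
dQ/dM = 6.58 − 0.4608M = -4.94000.
η = (dQ/dM)·(M/Q) = -4.94000 × (25/112.5000) = -1.10.
η < 0 ⇒ inferior good.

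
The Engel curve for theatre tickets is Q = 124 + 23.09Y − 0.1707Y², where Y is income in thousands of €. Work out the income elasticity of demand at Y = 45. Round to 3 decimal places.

At Y = 45: Q = 817.3825.
dQ/dY = 23.09 − 0.3414Y = 7.72700.
η = (dQ/dY)·(Y/Q) = 7.72700 × (45/817.3825) = 0.425.

0.425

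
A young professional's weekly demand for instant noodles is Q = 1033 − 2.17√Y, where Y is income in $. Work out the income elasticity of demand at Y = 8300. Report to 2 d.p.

At Y = 8300: Q = 835.304.
dQ/dY = -2.17/(2√Y) = -0.0119094 at this income.
η = (dQ/dY)·(Y/Q) = -0.0119094 × (8300/835.304) = -0.12.

-0.12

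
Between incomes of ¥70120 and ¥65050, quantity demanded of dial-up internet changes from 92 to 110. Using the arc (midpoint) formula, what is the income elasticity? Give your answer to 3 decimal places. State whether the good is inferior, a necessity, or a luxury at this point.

ΔQ = 110 − 92 = 18; midpoint Q̄ = (92 + 110)/2 = 101.
ΔI = 65050 − 70120 = -5070; midpoint Ī = (70120 + 65050)/2 = 67585.
η = (ΔQ/Q̄) ÷ (ΔI/Ī) = (18/101) ÷ (-5070/67585) = -2.376.
η < 0 ⇒ inferior good.

-2.376 (inferior good)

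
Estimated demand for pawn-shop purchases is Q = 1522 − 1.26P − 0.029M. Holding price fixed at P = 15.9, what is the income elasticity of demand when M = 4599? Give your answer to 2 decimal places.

At P = 15.9, M = 4599: Q = 1368.595.
Holding P constant, ∂Q/∂M = −0.029.
η_M = (∂Q/∂M)·(M/Q) = -0.029 × (4599/1368.595) = -0.10.

-0.10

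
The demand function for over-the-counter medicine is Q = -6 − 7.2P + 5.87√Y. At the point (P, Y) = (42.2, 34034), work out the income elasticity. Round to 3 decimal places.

0.700

At P = 42.2, Y = 34034: Q = 773.076.
Holding P constant, ∂Q/∂Y = 5.87/(2√Y) = 0.0159093.
η_Y = (∂Q/∂Y)·(Y/Q) = 0.0159093 × (34034/773.076) = 0.700.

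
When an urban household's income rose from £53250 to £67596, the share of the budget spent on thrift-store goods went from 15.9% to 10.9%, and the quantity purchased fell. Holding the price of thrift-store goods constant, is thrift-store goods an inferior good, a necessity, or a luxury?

Quantity demanded falls as income rises, so η < 0.

inferior good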